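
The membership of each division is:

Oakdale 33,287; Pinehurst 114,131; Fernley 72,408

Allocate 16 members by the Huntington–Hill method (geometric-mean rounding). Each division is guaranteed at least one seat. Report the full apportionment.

Oakdale: 3; Pinehurst: 8; Fernley: 5

With divisor 13520: modified quotas Oakdale 2.462, Pinehurst 8.442, Fernley 5.356.
Geometric-mean thresholds: Oakdale √(2·3)=2.449, Pinehurst √(8·9)=8.485, Fernley √(5·6)=5.477.
Each quota rounded against its threshold gives Oakdale 3, Pinehurst 8, Fernley 5 (total 16).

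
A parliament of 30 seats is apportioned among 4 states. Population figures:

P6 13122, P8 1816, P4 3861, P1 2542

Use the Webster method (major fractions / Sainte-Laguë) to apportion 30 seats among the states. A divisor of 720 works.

With modified divisor 720: modified quotas P6 18.225, P8 2.522, P4 5.362, P1 3.531.
Rounding to the nearest integer: P6 18, P8 3, P4 5, P1 4 (total 30).

P6 18, P8 3, P4 5, P1 4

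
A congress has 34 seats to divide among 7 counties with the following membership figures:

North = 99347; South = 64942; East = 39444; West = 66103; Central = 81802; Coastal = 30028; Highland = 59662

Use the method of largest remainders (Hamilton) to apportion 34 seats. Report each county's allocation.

North 8, South 5, East 3, West 5, Central 6, Coastal 2, Highland 5

Standard divisor: 441328 ÷ 34 ≈ 12980.235.
Standard quotas: North 7.6537, South 5.0031, East 3.0388, West 5.0926, Central 6.3020, Coastal 2.3134, Highland 4.5964.
Lower quotas: North 7, South 5, East 3, West 5, Central 6, Coastal 2, Highland 4 (sum 32, leaving 2 seats).
Remainders in descending order: North 0.6537, Highland 0.5964, Coastal 0.3134, Central 0.3020, West 0.0926, East 0.0388, South 0.0031.
Largest remainders: North, Highland receive the extra seats.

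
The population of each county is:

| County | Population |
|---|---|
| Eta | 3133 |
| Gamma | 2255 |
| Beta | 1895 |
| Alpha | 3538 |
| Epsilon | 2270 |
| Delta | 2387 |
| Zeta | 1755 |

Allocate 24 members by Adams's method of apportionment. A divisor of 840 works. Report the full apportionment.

With modified divisor 840: modified quotas Eta 3.730, Gamma 2.685, Beta 2.256, Alpha 4.212, Epsilon 2.702, Delta 2.842, Zeta 2.089.
Rounding up: Eta 4, Gamma 3, Beta 3, Alpha 5, Epsilon 3, Delta 3, Zeta 3 (total 24).

Eta 4, Gamma 3, Beta 3, Alpha 5, Epsilon 3, Delta 3, Zeta 3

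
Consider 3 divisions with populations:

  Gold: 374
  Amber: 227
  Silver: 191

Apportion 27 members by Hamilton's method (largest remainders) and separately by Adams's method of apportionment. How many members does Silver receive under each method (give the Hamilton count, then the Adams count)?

Hamilton: Gold 13, Amber 8, Silver 6.
Adams: Gold 12, Amber 8, Silver 7.
Silver gets 6 under Hamilton and 7 under Adams.

6 and 7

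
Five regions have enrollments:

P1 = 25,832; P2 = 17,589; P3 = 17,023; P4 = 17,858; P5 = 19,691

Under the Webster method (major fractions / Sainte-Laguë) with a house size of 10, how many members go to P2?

2

Standard divisor 97993/10 ≈ 9799.3; standard quotas: P1 2.636, P2 1.795, P3 1.737, P4 1.822, P5 2.009.
Rounding to the nearest integer gives 3, 2, 2, 2, 2 = 11 seats, so the divisor must be adjusted.
With modified divisor 10800: modified quotas P1 2.392, P2 1.629, P3 1.576, P4 1.654, P5 1.823.
Rounding to the nearest integer: P1 2, P2 2, P3 2, P4 2, P5 2 (total 10).
P2 receives 2.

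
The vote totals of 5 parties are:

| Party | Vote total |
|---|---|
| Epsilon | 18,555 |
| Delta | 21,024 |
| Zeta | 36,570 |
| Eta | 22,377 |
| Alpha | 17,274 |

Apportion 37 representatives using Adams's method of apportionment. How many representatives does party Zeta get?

Standard divisor 115800/37 ≈ 3129.73; standard quotas: Epsilon 5.929, Delta 6.718, Zeta 11.685, Eta 7.150, Alpha 5.519.
Rounding up gives 6, 7, 12, 8, 6 = 39 seats, so the divisor must be adjusted.
With modified divisor 3400: modified quotas Epsilon 5.457, Delta 6.184, Zeta 10.756, Eta 6.581, Alpha 5.081.
Rounding up: Epsilon 6, Delta 7, Zeta 11, Eta 7, Alpha 6 (total 37).
Zeta receives 11.

11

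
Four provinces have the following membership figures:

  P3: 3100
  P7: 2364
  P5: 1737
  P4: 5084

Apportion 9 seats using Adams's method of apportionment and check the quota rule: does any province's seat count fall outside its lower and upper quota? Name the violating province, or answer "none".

none

Standard quotas: P3 2.271, P7 1.732, P5 1.273, P4 3.725.
Adams allocation: P3 2, P7 2, P5 2, P4 3.
Every allocation lies between the lower and upper quota.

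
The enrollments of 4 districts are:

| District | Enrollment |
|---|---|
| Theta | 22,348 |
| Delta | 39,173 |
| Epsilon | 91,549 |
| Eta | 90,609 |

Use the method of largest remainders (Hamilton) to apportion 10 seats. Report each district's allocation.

Theta: 1, Delta: 1, Epsilon: 4, Eta: 4

Standard divisor: 243679 ÷ 10 ≈ 24367.9.
Standard quotas: Theta 0.9171, Delta 1.6076, Epsilon 3.7570, Eta 3.7184.
Lower quotas: Theta 0, Delta 1, Epsilon 3, Eta 3 (sum 7, leaving 3 seats).
Remainders in descending order: Theta 0.9171, Epsilon 0.7570, Eta 0.7184, Delta 0.6076.
The surplus seats go to Theta, Epsilon, Eta.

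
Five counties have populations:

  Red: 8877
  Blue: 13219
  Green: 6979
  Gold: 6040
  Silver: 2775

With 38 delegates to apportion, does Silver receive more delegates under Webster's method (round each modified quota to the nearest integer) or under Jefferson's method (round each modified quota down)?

Webster

Webster: Red 9, Blue 13, Green 7, Gold 6, Silver 3.
Jefferson: Red 9, Blue 14, Green 7, Gold 6, Silver 2.
Silver gets 3 under Webster and 2 under Jefferson.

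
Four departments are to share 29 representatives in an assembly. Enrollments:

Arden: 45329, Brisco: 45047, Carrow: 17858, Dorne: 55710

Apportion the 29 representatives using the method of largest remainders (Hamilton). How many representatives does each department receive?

Total 163944; standard divisor 163944/29 ≈ 5653.241.
Standard quotas: Arden 8.0182, Brisco 7.9683, Carrow 3.1589, Dorne 9.8545.
Lower quotas: Arden 8, Brisco 7, Carrow 3, Dorne 9 (sum 27, leaving 2 seats).
Remainders in descending order: Brisco 0.9683, Dorne 0.8545, Carrow 0.1589, Arden 0.0182.
The surplus seats go to Brisco, Dorne.

Arden=8; Brisco=8; Carrow=3; Dorne=10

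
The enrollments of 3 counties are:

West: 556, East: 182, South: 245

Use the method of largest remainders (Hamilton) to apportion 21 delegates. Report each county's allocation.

Standard divisor: 983 ÷ 21 ≈ 46.81.
Standard quotas: West 11.878, East 3.888, South 5.234.
Lower quotas: West 11, East 3, South 5 (sum 19, leaving 2 seats).
Remainders in descending order: East 0.888, West 0.878, South 0.234.
Largest remainders: East, West receive the extra seats.

West 12; East 4; South 5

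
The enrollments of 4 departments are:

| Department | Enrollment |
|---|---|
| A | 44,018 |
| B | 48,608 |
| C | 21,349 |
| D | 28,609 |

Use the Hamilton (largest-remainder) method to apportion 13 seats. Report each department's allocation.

Total 142584; standard divisor 142584/13 = 10968.
Standard quotas: A 4.0133, B 4.4318, C 1.9465, D 2.6084.
Lower quotas: A 4, B 4, C 1, D 2 (sum 11, leaving 2 seats).
Remainders in descending order: C 0.9465, D 0.6084, B 0.4318, A 0.0133.
The surplus seats go to C, D.

A 4; B 4; C 2; D 3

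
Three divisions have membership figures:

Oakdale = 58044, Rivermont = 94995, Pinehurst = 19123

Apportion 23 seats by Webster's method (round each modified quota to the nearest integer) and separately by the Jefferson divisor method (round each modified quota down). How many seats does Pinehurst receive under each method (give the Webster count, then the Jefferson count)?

Webster: Oakdale 8, Rivermont 12, Pinehurst 3.
Jefferson: Oakdale 8, Rivermont 13, Pinehurst 2.
Pinehurst gets 3 under Webster and 2 under Jefferson.

3 and 2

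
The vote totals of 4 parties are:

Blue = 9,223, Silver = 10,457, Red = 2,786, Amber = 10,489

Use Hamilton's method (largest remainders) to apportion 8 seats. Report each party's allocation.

Blue 2, Silver 2, Red 1, Amber 3

Standard divisor: 32955 ÷ 8 ≈ 4119.375.
Standard quotas: Blue 2.2389, Silver 2.5385, Red 0.6763, Amber 2.5463.
Lower quotas: Blue 2, Silver 2, Red 0, Amber 2 (sum 6, leaving 2 seats).
Remainders in descending order: Red 0.6763, Amber 0.5463, Silver 0.5385, Blue 0.2389.
Largest remainders: Red, Amber receive the extra seats.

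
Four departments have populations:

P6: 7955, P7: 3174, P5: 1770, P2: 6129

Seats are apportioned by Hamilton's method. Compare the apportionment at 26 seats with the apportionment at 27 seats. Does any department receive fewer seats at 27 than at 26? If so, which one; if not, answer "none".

none

At 26 seats: P6 11, P7 4, P5 3, P2 8.
At 27 seats: P6 11, P7 4, P5 3, P2 9.
No department's allocation decreased.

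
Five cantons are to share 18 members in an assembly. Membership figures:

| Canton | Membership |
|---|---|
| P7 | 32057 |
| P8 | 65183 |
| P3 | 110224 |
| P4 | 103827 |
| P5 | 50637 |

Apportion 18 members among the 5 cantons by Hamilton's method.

P7=2; P8=3; P3=5; P4=5; P5=3

The standard divisor is 361928/18 ≈ 20107.111.
Standard quotas: P7 1.5943, P8 3.2418, P3 5.4818, P4 5.1637, P5 2.5184.
Lower quotas: P7 1, P8 3, P3 5, P4 5, P5 2 (sum 16, leaving 2 seats).
Remainders in descending order: P7 0.5943, P5 0.5184, P3 0.4818, P8 0.2418, P4 0.1637.
Largest remainders: P7, P5 receive the extra seats.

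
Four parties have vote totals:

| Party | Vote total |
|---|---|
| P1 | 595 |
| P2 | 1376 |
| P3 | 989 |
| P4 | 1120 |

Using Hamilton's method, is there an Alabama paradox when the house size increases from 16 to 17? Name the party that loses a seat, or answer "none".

At 16 seats: P1 2, P2 6, P3 4, P4 4.
At 17 seats: P1 2, P2 6, P3 4, P4 5.
No party's allocation decreased.

none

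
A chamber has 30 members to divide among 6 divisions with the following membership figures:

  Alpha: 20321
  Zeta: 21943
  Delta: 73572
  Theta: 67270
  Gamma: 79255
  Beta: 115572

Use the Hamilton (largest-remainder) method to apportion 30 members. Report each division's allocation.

Standard divisor: 377933 ÷ 30 ≈ 12597.767.
Standard quotas: Alpha 1.6131, Zeta 1.7418, Delta 5.8401, Theta 5.3398, Gamma 6.2912, Beta 9.1740.
Lower quotas: Alpha 1, Zeta 1, Delta 5, Theta 5, Gamma 6, Beta 9 (sum 27, leaving 3 seats).
Remainders in descending order: Delta 0.8401, Zeta 0.7418, Alpha 0.6131, Theta 0.3398, Gamma 0.2912, Beta 0.1740.
The surplus seats go to Delta, Zeta, Alpha.

Alpha: 2, Zeta: 2, Delta: 6, Theta: 5, Gamma: 6, Beta: 9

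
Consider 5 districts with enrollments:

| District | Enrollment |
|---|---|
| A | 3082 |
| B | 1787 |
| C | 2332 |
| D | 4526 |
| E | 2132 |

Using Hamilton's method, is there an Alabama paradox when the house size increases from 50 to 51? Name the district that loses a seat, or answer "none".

At 50 seats: A 11, B 7, C 8, D 16, E 8.
At 51 seats: A 11, B 6, C 9, D 17, E 8.
B drops from 7 to 6.

B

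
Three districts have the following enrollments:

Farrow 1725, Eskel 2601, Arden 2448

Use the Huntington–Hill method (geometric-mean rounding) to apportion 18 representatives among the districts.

Farrow 5, Eskel 7, Arden 6

With divisor 382: modified quotas Farrow 4.516, Eskel 6.809, Arden 6.408.
Geometric-mean thresholds: Farrow √(4·5)=4.472, Eskel √(6·7)=6.481, Arden √(6·7)=6.481.
Each quota rounded against its threshold gives Farrow 5, Eskel 7, Arden 6 (total 18).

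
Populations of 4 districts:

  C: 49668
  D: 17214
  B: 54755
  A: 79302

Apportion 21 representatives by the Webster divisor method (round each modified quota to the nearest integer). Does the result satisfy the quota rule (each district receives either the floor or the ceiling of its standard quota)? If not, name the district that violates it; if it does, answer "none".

Standard quotas: C 5.191, D 1.799, B 5.722, A 8.288.
Webster allocation: C 5, D 2, B 6, A 8.
Every allocation lies between the lower and upper quota.

none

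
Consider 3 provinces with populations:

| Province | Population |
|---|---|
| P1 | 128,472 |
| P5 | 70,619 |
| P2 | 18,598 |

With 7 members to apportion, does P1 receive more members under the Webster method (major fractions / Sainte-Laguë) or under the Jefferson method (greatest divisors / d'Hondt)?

Webster: P1 4, P5 2, P2 1.
Jefferson: P1 5, P5 2, P2 0.
P1 gets 4 under Webster and 5 under Jefferson.

Jefferson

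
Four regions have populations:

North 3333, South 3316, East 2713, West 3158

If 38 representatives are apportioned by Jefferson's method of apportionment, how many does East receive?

8

Standard divisor 12520/38 ≈ 329.474; standard quotas: North 10.116, South 10.065, East 8.234, West 9.585.
Rounding down gives 10, 10, 8, 9 = 37 seats, so the divisor must be adjusted.
With modified divisor 310: modified quotas North 10.752, South 10.697, East 8.752, West 10.187.
Rounding down: North 10, South 10, East 8, West 10 (total 38).
East receives 8.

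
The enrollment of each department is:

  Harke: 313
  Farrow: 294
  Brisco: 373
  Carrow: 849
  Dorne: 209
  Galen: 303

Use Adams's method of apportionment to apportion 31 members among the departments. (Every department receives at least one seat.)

Harke=4, Farrow=4, Brisco=5, Carrow=11, Dorne=3, Galen=4

Standard divisor 2341/31 ≈ 75.516; standard quotas: Harke 4.145, Farrow 3.893, Brisco 4.939, Carrow 11.243, Dorne 2.768, Galen 4.012.
Rounding up gives 5, 4, 5, 12, 3, 5 = 34 seats, so the divisor must be adjusted.
With modified divisor 80: modified quotas Harke 3.913, Farrow 3.675, Brisco 4.662, Carrow 10.613, Dorne 2.612, Galen 3.788.
Rounding up: Harke 4, Farrow 4, Brisco 5, Carrow 11, Dorne 3, Galen 4 (total 31).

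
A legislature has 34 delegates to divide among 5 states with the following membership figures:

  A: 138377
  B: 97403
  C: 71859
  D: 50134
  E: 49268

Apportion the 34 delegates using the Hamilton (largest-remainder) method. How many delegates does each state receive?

The standard divisor is 407041/34 ≈ 11971.794.
Standard quotas: A 11.5586, B 8.1360, C 6.0024, D 4.1877, E 4.1153.
Lower quotas: A 11, B 8, C 6, D 4, E 4 (sum 33, leaving 1 seat).
Remainders in descending order: A 0.5586, D 0.1877, B 0.1360, E 0.1153, C 0.0024.
The surplus seat goes to A.

A 12; B 8; C 6; D 4; E 4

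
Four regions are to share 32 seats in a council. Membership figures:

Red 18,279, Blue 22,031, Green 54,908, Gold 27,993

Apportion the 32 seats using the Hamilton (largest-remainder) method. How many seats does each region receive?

Red: 5; Blue: 6; Green: 14; Gold: 7

Total 123211; standard divisor 123211/32 ≈ 3850.344.
Standard quotas: Red 4.7474, Blue 5.7218, Green 14.2605, Gold 7.2703.
Lower quotas: Red 4, Blue 5, Green 14, Gold 7 (sum 30, leaving 2 seats).
Remainders in descending order: Red 0.7474, Blue 0.7218, Gold 0.2703, Green 0.2605.
Largest remainders: Red, Blue receive the extra seats.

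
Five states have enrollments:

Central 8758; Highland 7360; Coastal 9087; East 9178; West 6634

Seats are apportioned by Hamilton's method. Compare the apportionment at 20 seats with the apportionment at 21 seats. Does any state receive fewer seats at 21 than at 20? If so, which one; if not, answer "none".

At 20 seats: Central 4, Highland 4, Coastal 4, East 5, West 3.
At 21 seats: Central 4, Highland 4, Coastal 5, East 5, West 3.
No state's allocation decreased.

none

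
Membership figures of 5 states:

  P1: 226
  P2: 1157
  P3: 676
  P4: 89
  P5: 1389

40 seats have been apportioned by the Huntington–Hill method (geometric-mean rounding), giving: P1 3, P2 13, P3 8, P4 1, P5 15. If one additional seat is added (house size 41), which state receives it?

P5

Priority for the next seat is population ÷ (√(s·(s+1))).
Priorities: P1 65.241, P2 85.763, P3 79.667, P4 62.933, P5 89.660.
Highest priority: P5.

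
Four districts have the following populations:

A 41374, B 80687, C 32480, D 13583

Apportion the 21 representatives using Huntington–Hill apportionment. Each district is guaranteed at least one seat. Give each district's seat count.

With divisor 8099: modified quotas A 5.109, B 9.963, C 4.010, D 1.677.
Geometric-mean thresholds: A √(5·6)=5.477, B √(9·10)=9.487, C √(4·5)=4.472, D √(1·2)=1.414.
Each quota rounded against its threshold gives A 5, B 10, C 4, D 2 (total 21).

A=5; B=10; C=4; D=2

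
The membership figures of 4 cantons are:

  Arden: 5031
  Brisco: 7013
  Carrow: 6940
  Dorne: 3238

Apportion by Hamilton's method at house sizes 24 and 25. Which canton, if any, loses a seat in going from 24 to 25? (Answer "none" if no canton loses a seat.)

At 24 seats: Arden 5, Brisco 8, Carrow 7, Dorne 4.
At 25 seats: Arden 6, Brisco 8, Carrow 8, Dorne 3.
Dorne drops from 4 to 3.

Dorne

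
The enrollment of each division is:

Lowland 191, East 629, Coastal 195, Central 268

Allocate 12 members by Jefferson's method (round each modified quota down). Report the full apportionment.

Lowland=2, East=6, Coastal=2, Central=2

Standard divisor 1283/12 ≈ 106.917; standard quotas: Lowland 1.786, East 5.883, Coastal 1.824, Central 2.507.
Rounding down gives 1, 5, 1, 2 = 9 seats, so the divisor must be adjusted.
With modified divisor 93: modified quotas Lowland 2.054, East 6.763, Coastal 2.097, Central 2.882.
Rounding down: Lowland 2, East 6, Coastal 2, Central 2 (total 12).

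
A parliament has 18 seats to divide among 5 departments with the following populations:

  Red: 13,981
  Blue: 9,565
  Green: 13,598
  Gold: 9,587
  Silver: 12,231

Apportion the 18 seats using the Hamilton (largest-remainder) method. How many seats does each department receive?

Red=4; Blue=3; Green=4; Gold=3; Silver=4

Total 58962; standard divisor 58962/18 ≈ 3275.667.
Standard quotas: Red 4.2681, Blue 2.9200, Green 4.1512, Gold 2.9267, Silver 3.7339.
Lower quotas: Red 4, Blue 2, Green 4, Gold 2, Silver 3 (sum 15, leaving 3 seats).
Remainders in descending order: Gold 0.9267, Blue 0.9200, Silver 0.7339, Red 0.2681, Green 0.1512.
The surplus seats go to Gold, Blue, Silver.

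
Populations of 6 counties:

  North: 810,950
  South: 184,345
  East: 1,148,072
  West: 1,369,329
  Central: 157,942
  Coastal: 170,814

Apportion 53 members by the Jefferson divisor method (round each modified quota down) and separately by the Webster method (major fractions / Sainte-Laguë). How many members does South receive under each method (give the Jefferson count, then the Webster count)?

2 and 3

Jefferson: North 11, South 2, East 16, West 20, Central 2, Coastal 2.
Webster: North 11, South 3, East 16, West 19, Central 2, Coastal 2.
South gets 2 under Jefferson and 3 under Webster.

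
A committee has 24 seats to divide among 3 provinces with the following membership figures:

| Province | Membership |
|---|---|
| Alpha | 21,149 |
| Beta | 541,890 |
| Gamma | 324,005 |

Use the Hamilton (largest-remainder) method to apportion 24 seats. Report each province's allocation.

Alpha 0, Beta 15, Gamma 9

The standard divisor is 887044/24 ≈ 36960.167.
Standard quotas: Alpha 0.5722, Beta 14.6615, Gamma 8.7663.
Lower quotas: Alpha 0, Beta 14, Gamma 8 (sum 22, leaving 2 seats).
Remainders in descending order: Gamma 0.7663, Beta 0.6615, Alpha 0.5722.
The surplus seats go to Gamma, Beta.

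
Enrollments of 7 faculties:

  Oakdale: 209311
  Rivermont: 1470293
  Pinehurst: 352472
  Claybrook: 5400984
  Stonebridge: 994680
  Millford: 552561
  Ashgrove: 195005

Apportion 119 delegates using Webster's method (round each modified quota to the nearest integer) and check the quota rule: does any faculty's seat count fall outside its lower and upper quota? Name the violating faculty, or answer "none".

Claybrook

Standard quotas: Oakdale 2.715, Rivermont 19.069, Pinehurst 4.571, Claybrook 70.049, Stonebridge 12.901, Millford 7.166, Ashgrove 2.529.
Webster allocation: Oakdale 3, Rivermont 19, Pinehurst 5, Claybrook 69, Stonebridge 13, Millford 7, Ashgrove 3.
Claybrook has quota 70.049 (lower 70, upper 71) but receives 69 — outside the quota interval.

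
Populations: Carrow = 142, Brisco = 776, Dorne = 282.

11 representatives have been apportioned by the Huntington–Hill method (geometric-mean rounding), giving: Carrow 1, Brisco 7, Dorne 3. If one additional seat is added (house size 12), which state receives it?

Brisco

Priority for the next seat is population ÷ (√(s·(s+1))).
Priorities: Carrow 100.409, Brisco 103.697, Dorne 81.406.
Highest priority: Brisco.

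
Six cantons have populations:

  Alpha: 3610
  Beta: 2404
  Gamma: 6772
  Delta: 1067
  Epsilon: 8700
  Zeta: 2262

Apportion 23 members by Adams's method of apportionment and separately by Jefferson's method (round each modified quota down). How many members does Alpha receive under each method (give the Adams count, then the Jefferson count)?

Adams: Alpha 4, Beta 2, Gamma 6, Delta 1, Epsilon 8, Zeta 2.
Jefferson: Alpha 3, Beta 2, Gamma 7, Delta 1, Epsilon 8, Zeta 2.
Alpha gets 4 under Adams and 3 under Jefferson.

4 and 3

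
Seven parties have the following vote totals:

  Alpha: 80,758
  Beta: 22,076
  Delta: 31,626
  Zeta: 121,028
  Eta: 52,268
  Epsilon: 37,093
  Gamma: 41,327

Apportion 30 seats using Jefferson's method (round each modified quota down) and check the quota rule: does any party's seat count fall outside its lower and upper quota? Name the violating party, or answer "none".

Standard quotas: Alpha 6.274, Beta 1.715, Delta 2.457, Zeta 9.402, Eta 4.060, Epsilon 2.882, Gamma 3.210.
Jefferson allocation: Alpha 7, Beta 1, Delta 2, Zeta 10, Eta 4, Epsilon 3, Gamma 3.
Every allocation lies between the lower and upper quota.

none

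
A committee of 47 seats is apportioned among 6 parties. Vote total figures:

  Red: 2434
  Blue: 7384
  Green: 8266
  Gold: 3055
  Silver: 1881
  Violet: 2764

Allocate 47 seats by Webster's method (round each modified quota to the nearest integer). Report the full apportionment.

Red 4, Blue 14, Green 15, Gold 6, Silver 3, Violet 5

Standard divisor 25784/47 ≈ 548.596; standard quotas: Red 4.437, Blue 13.460, Green 15.068, Gold 5.569, Silver 3.429, Violet 5.038.
Rounding to the nearest integer gives 4, 13, 15, 6, 3, 5 = 46 seats, so the divisor must be adjusted.
With modified divisor 544: modified quotas Red 4.474, Blue 13.574, Green 15.195, Gold 5.616, Silver 3.458, Violet 5.081.
Rounding to the nearest integer: Red 4, Blue 14, Green 15, Gold 6, Silver 3, Violet 5 (total 47).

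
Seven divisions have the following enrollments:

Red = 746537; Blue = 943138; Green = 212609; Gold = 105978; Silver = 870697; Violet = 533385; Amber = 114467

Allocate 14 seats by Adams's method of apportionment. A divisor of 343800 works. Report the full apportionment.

With modified divisor 343800: modified quotas Red 2.171, Blue 2.743, Green 0.618, Gold 0.308, Silver 2.533, Violet 1.551, Amber 0.333.
Rounding up: Red 3, Blue 3, Green 1, Gold 1, Silver 3, Violet 2, Amber 1 (total 14).

Red 3, Blue 3, Green 1, Gold 1, Silver 3, Violet 2, Amber 1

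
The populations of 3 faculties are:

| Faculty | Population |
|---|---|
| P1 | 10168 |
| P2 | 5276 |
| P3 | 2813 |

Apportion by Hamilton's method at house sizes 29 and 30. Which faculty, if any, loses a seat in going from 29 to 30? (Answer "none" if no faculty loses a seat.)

P3

At 29 seats: P1 16, P2 8, P3 5.
At 30 seats: P1 17, P2 9, P3 4.
P3 drops from 5 to 4.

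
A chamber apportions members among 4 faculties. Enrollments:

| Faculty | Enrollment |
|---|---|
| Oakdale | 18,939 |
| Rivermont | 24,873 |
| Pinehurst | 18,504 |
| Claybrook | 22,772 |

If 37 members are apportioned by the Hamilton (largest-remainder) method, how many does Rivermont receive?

11

Standard divisor: 85088 ÷ 37 ≈ 2299.676.
Standard quotas: Oakdale 8.2355, Rivermont 10.8159, Pinehurst 8.0464, Claybrook 9.9023.
Lower quotas: Oakdale 8, Rivermont 10, Pinehurst 8, Claybrook 9 (sum 35, leaving 2 seats).
Remainders in descending order: Claybrook 0.9023, Rivermont 0.8159, Oakdale 0.2355, Pinehurst 0.0464.
The surplus seats go to Claybrook, Rivermont.
Rivermont receives 11.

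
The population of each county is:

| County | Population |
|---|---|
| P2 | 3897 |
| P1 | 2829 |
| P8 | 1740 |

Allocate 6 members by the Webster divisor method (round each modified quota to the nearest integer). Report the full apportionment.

Standard divisor 8466/6 ≈ 1411; standard quotas: P2 2.762, P1 2.005, P8 1.233.
Rounding to the nearest integer gives P2 3, P1 2, P8 1 — total 6, matching the house size, so no adjustment is needed.

P2 3; P1 2; P8 1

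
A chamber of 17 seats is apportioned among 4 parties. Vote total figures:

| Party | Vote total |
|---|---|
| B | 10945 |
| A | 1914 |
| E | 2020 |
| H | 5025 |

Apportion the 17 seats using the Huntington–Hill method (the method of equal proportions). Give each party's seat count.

With divisor 1222: modified quotas B 8.957, A 1.566, E 1.653, H 4.112.
Geometric-mean thresholds: B √(8·9)=8.485, A √(1·2)=1.414, E √(1·2)=1.414, H √(4·5)=4.472.
Each quota rounded against its threshold gives B 9, A 2, E 2, H 4 (total 17).

B: 9, A: 2, E: 2, H: 4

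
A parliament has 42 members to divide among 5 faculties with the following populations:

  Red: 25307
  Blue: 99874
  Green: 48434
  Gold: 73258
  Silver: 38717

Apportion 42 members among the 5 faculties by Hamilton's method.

Red 4, Blue 14, Green 7, Gold 11, Silver 6

Total 285590; standard divisor 285590/42 ≈ 6799.762.
Standard quotas: Red 3.7217, Blue 14.6879, Green 7.1229, Gold 10.7736, Silver 5.6939.
Lower quotas: Red 3, Blue 14, Green 7, Gold 10, Silver 5 (sum 39, leaving 3 seats).
Remainders in descending order: Gold 0.7736, Red 0.7217, Silver 0.6939, Blue 0.6879, Green 0.1229.
Largest remainders: Gold, Red, Silver receive the extra seats.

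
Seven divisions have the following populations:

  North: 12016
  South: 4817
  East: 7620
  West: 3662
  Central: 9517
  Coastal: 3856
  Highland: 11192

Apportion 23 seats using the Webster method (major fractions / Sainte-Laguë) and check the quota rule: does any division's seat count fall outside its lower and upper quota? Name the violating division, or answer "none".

none

Standard quotas: North 5.246, South 2.103, East 3.327, West 1.599, Central 4.155, Coastal 1.684, Highland 4.886.
Webster allocation: North 5, South 2, East 3, West 2, Central 4, Coastal 2, Highland 5.
Every allocation lies between the lower and upper quota.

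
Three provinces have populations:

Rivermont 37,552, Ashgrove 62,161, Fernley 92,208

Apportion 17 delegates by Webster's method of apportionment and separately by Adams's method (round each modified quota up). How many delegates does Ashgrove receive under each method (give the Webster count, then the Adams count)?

6 and 5

Webster: Rivermont 3, Ashgrove 6, Fernley 8.
Adams: Rivermont 4, Ashgrove 5, Fernley 8.
Ashgrove gets 6 under Webster and 5 under Adams.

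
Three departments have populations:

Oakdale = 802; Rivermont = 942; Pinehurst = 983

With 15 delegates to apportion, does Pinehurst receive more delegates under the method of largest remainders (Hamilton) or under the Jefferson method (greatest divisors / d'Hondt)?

Hamilton: Oakdale 5, Rivermont 5, Pinehurst 5.
Jefferson: Oakdale 4, Rivermont 5, Pinehurst 6.
Pinehurst gets 5 under Hamilton and 6 under Jefferson.

Jefferson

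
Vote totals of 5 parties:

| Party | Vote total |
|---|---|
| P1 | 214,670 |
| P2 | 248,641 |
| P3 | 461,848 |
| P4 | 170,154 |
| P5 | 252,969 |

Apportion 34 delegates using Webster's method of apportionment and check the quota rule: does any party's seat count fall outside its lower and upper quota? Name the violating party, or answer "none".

Standard quotas: P1 5.413, P2 6.270, P3 11.647, P4 4.291, P5 6.379.
Webster allocation: P1 6, P2 6, P3 12, P4 4, P5 6.
Every allocation lies between the lower and upper quota.

none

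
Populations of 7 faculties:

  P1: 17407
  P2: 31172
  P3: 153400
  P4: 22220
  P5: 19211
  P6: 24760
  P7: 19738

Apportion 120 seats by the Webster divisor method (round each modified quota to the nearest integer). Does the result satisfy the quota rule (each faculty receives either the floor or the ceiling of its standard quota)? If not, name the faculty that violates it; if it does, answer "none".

P3

Standard quotas: P1 7.255, P2 12.992, P3 63.937, P4 9.261, P5 8.007, P6 10.320, P7 8.227.
Webster allocation: P1 7, P2 13, P3 65, P4 9, P5 8, P6 10, P7 8.
P3 has quota 63.937 (lower 63, upper 64) but receives 65 — outside the quota interval.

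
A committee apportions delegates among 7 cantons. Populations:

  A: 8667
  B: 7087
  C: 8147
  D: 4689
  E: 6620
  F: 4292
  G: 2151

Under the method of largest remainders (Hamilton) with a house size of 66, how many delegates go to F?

7

The standard divisor is 41653/66 ≈ 631.106.
Standard quotas: A 13.7330, B 11.2295, C 12.9091, D 7.4298, E 10.4895, F 6.8008, G 3.4083.
Lower quotas: A 13, B 11, C 12, D 7, E 10, F 6, G 3 (sum 62, leaving 4 seats).
Remainders in descending order: C 0.9091, F 0.8008, A 0.7330, E 0.4895, D 0.4298, G 0.4083, B 0.2295.
The surplus seats go to C, F, A, E.
F receives 7.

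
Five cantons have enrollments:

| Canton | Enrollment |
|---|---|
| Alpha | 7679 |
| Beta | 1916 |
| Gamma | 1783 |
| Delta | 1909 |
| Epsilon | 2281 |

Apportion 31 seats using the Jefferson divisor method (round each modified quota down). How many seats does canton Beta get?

Standard divisor 15568/31 ≈ 502.194; standard quotas: Alpha 15.291, Beta 3.815, Gamma 3.550, Delta 3.801, Epsilon 4.542.
Rounding down gives 15, 3, 3, 3, 4 = 28 seats, so the divisor must be adjusted.
With modified divisor 470: modified quotas Alpha 16.338, Beta 4.077, Gamma 3.794, Delta 4.062, Epsilon 4.853.
Rounding down: Alpha 16, Beta 4, Gamma 3, Delta 4, Epsilon 4 (total 31).
Beta receives 4.

4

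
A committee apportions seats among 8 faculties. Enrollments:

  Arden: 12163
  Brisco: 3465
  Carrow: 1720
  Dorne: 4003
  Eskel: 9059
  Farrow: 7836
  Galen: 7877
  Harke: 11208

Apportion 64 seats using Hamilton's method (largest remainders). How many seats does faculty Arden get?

14

Total 57331; standard divisor 57331/64 ≈ 895.797.
Standard quotas: Arden 13.5779, Brisco 3.8681, Carrow 1.9201, Dorne 4.4686, Eskel 10.1128, Farrow 8.7475, Galen 8.7933, Harke 12.5118.
Lower quotas: Arden 13, Brisco 3, Carrow 1, Dorne 4, Eskel 10, Farrow 8, Galen 8, Harke 12 (sum 59, leaving 5 seats).
Remainders in descending order: Carrow 0.9201, Brisco 0.8681, Galen 0.7933, Farrow 0.7475, Arden 0.5779, Harke 0.5118, Dorne 0.4686, Eskel 0.1128.
Largest remainders: Carrow, Brisco, Galen, Farrow, Arden receive the extra seats.
Arden receives 14.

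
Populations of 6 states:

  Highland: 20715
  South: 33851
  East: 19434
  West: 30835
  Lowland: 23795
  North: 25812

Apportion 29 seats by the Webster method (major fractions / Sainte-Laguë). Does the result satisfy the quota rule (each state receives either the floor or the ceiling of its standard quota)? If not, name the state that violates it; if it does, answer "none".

none

Standard quotas: Highland 3.890, South 6.356, East 3.649, West 5.790, Lowland 4.468, North 4.847.
Webster allocation: Highland 4, South 6, East 4, West 6, Lowland 4, North 5.
Every allocation lies between the lower and upper quota.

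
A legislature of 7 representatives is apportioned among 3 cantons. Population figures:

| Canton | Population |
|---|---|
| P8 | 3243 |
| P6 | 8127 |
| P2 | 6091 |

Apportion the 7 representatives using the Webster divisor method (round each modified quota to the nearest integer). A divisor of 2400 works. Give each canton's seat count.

P8 1, P6 3, P2 3

With modified divisor 2400: modified quotas P8 1.351, P6 3.386, P2 2.538.
Rounding to the nearest integer: P8 1, P6 3, P2 3 (total 7).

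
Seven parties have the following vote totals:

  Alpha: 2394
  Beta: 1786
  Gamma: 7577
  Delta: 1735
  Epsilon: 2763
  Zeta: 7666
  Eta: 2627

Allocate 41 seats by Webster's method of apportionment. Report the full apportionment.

Standard divisor 26548/41 ≈ 647.512; standard quotas: Alpha 3.697, Beta 2.758, Gamma 11.702, Delta 2.679, Epsilon 4.267, Zeta 11.839, Eta 4.057.
Rounding to the nearest integer gives 4, 3, 12, 3, 4, 12, 4 = 42 seats, so the divisor must be adjusted.
With modified divisor 663: modified quotas Alpha 3.611, Beta 2.694, Gamma 11.428, Delta 2.617, Epsilon 4.167, Zeta 11.563, Eta 3.962.
Rounding to the nearest integer: Alpha 4, Beta 3, Gamma 11, Delta 3, Epsilon 4, Zeta 12, Eta 4 (total 41).

Alpha 4, Beta 3, Gamma 11, Delta 3, Epsilon 4, Zeta 12, Eta 4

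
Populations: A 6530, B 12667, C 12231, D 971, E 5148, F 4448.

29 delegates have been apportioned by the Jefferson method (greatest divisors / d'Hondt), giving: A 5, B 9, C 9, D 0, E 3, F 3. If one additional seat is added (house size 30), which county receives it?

Priority for the next seat is population ÷ (current seats + 1).
Priorities: A 1088.333, B 1266.700, C 1223.100, D 971.000, E 1287.000, F 1112.000.
Highest priority: E.

E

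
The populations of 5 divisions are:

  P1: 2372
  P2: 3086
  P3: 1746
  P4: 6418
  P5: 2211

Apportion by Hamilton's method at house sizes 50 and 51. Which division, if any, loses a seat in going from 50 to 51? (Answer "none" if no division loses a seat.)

P3

At 50 seats: P1 7, P2 10, P3 6, P4 20, P5 7.
At 51 seats: P1 8, P2 10, P3 5, P4 21, P5 7.
P3 drops from 6 to 5.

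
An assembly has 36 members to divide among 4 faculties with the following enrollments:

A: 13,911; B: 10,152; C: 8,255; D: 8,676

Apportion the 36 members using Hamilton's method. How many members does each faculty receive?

A 12, B 9, C 7, D 8

Total 40994; standard divisor 40994/36 ≈ 1138.722.
Standard quotas: A 12.2163, B 8.9153, C 7.2494, D 7.6191.
Lower quotas: A 12, B 8, C 7, D 7 (sum 34, leaving 2 seats).
Remainders in descending order: B 0.9153, D 0.6191, C 0.2494, A 0.2163.
The surplus seats go to B, D.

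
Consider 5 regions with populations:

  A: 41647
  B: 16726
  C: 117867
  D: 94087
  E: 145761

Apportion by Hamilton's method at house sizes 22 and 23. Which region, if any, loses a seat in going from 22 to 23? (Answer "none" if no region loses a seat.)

none

At 22 seats: A 2, B 1, C 6, D 5, E 8.
At 23 seats: A 2, B 1, C 7, D 5, E 8.
No region's allocation decreased.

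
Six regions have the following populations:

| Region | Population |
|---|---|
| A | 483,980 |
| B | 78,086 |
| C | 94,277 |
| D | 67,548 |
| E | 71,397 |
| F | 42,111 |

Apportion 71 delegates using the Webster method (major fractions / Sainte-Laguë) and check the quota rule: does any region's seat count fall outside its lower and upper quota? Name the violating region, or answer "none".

A

Standard quotas: A 41.035, B 6.621, C 7.993, D 5.727, E 6.053, F 3.570.
Webster allocation: A 40, B 7, C 8, D 6, E 6, F 4.
A has quota 41.035 (lower 41, upper 42) but receives 40 — outside the quota interval.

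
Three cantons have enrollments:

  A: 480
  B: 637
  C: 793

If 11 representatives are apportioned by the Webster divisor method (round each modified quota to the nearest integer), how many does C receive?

4

Standard divisor 1910/11 ≈ 173.636; standard quotas: A 2.764, B 3.669, C 4.567.
Rounding to the nearest integer gives 3, 4, 5 = 12 seats, so the divisor must be adjusted.
With modified divisor 180: modified quotas A 2.667, B 3.539, C 4.406.
Rounding to the nearest integer: A 3, B 4, C 4 (total 11).
C receives 4.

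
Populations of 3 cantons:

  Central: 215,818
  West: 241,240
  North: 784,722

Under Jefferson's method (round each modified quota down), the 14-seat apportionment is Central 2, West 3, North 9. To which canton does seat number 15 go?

Priority for the next seat is population ÷ (current seats + 1).
Priorities: Central 71939.333, West 60310.000, North 78472.200.
Highest priority: North.

North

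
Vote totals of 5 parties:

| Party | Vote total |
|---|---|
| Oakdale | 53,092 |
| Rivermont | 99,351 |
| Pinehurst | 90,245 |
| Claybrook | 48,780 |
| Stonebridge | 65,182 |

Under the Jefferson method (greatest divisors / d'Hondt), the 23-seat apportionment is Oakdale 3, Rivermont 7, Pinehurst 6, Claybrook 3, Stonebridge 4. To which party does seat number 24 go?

Priority for the next seat is population ÷ (current seats + 1).
Priorities: Oakdale 13273.000, Rivermont 12418.875, Pinehurst 12892.143, Claybrook 12195.000, Stonebridge 13036.400.
Highest priority: Oakdale.

Oakdale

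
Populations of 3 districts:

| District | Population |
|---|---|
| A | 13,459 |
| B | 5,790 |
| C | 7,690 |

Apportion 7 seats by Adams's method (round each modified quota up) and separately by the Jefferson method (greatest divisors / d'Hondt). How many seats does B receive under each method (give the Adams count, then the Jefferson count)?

2 and 1

Adams: A 3, B 2, C 2.
Jefferson: A 4, B 1, C 2.
B gets 2 under Adams and 1 under Jefferson.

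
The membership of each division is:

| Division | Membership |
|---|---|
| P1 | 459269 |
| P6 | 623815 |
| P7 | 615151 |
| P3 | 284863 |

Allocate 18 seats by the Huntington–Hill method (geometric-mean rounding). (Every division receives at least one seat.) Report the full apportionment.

P1 4, P6 6, P7 5, P3 3

With divisor 113102: modified quotas P1 4.061, P6 5.516, P7 5.439, P3 2.519.
Geometric-mean thresholds: P1 √(4·5)=4.472, P6 √(5·6)=5.477, P7 √(5·6)=5.477, P3 √(2·3)=2.449.
Each quota rounded against its threshold gives P1 4, P6 6, P7 5, P3 3 (total 18).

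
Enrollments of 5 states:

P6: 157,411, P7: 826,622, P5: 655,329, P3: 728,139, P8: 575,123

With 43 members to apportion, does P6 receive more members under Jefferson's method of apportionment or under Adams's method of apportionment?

Jefferson: P6 2, P7 12, P5 10, P3 11, P8 8.
Adams: P6 3, P7 12, P5 10, P3 10, P8 8.
P6 gets 2 under Jefferson and 3 under Adams.

Adams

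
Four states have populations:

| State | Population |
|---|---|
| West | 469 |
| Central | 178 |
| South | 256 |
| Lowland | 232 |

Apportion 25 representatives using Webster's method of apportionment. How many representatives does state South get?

6

Standard divisor 1135/25 ≈ 45.4; standard quotas: West 10.330, Central 3.921, South 5.639, Lowland 5.110.
Rounding to the nearest integer gives West 10, Central 4, South 6, Lowland 5 — total 25, matching the house size, so no adjustment is needed.
South receives 6.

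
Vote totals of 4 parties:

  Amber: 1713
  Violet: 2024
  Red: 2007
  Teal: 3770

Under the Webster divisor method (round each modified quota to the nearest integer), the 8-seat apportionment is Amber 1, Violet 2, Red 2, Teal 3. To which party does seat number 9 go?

Amber

Priority for the next seat is population ÷ (current seats + 0.5).
Priorities: Amber 1142.000, Violet 809.600, Red 802.800, Teal 1077.143.
Highest priority: Amber.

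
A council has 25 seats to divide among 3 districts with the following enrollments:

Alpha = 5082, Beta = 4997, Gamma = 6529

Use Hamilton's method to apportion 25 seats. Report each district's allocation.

Alpha: 8, Beta: 7, Gamma: 10

The standard divisor is 16608/25 ≈ 664.32.
Standard quotas: Alpha 7.6499, Beta 7.5220, Gamma 9.8281.
Lower quotas: Alpha 7, Beta 7, Gamma 9 (sum 23, leaving 2 seats).
Remainders in descending order: Gamma 0.8281, Alpha 0.6499, Beta 0.5220.
The surplus seats go to Gamma, Alpha.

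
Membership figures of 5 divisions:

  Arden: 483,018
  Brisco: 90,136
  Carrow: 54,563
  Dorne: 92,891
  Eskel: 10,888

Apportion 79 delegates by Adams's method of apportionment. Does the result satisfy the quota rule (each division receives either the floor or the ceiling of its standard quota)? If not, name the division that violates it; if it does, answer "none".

Standard quotas: Arden 52.165, Brisco 9.734, Carrow 5.893, Dorne 10.032, Eskel 1.176.
Adams allocation: Arden 51, Brisco 10, Carrow 6, Dorne 10, Eskel 2.
Arden has quota 52.165 (lower 52, upper 53) but receives 51 — outside the quota interval.

Arden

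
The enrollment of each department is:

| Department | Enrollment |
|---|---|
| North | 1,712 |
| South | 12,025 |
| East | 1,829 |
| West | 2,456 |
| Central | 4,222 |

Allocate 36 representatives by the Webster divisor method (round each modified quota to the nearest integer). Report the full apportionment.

Standard divisor 22244/36 ≈ 617.889; standard quotas: North 2.771, South 19.461, East 2.960, West 3.975, Central 6.833.
Rounding to the nearest integer gives North 3, South 19, East 3, West 4, Central 7 — total 36, matching the house size, so no adjustment is needed.

North 3; South 19; East 3; West 4; Central 7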